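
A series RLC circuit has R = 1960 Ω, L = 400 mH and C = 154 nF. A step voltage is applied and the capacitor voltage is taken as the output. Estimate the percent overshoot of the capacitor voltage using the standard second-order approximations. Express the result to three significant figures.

For a series RLC circuit (capacitor voltage as output), ω_n = 1/√(LC) = 1/√(400 mH · 154 nF) = 4030 rad/s.
ζ = (R/2)·√(C/L) = (1960/2)·√(154 nF/400 mH) = 0.608.
%OS = 100 e^{−πζ/√(1−ζ²)} with ζ = 0.608 gives 9.01%.

%OS ≈ 9.01%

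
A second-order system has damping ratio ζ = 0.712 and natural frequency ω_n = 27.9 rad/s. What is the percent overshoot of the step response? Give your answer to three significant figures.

%OS ≈ 4.14%

For an underdamped second-order system, %OS = 100·exp(−πζ/√(1−ζ²)).
πζ/√(1−ζ²) = π·0.712/√(1−0.507) = 3.186, so %OS = 100·e^(−3.186) = 4.14%.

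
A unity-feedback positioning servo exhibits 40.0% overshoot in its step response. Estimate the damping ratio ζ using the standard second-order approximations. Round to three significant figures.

ζ ≈ 0.280

From %OS = 100·exp(−πζ/√(1−ζ²)), invert to get ζ = −ln(OS)/√(π² + ln²(OS)) with OS = 0.400.
−ln 0.400 = 0.9163, so ζ = 0.9163/√(π² + 0.8396) = 0.280.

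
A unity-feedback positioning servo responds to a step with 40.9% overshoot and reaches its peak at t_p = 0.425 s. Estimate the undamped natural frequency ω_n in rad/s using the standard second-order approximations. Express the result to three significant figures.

ζ from %OS: ζ = |ln 0.409|/√(π²+ln²0.409) = 0.274.
From t_p = π/ω_d, ω_d = π/0.425 = 7.39 rad/s, so ω_n = ω_d/√(1−ζ²) = 7.69 rad/s.

ω_n ≈ 7.69 rad/s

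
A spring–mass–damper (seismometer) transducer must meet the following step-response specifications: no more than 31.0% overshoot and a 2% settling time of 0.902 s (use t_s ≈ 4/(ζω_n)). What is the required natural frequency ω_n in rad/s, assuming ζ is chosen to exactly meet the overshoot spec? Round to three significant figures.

ζ = −ln(OS)/√(π² + (ln OS)²). With OS = 0.310, ln OS = −1.171 and ζ = 1.171/3.353 = 0.349.
Then ω_n = 4/(ζ t_s) = 4/(0.349 × 0.902) = 12.7 rad/s.

ω_n ≈ 12.7 rad/s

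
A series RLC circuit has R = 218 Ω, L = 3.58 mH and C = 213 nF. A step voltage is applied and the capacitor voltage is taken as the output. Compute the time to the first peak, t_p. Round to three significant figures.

For a series RLC circuit (capacitor voltage as output), ω_n = 1/√(LC) = 1/√(3.58 mH · 213 nF) = 36200 rad/s.
ζ = (R/2)·√(C/L) = (218/2)·√(213 nF/3.58 mH) = 0.841.
The damped frequency ω_d = ω_n√(1−ζ²) = 19600 rad/s. t_p = π/ω_d = 0.000160 s.

t_p ≈ 0.000160 s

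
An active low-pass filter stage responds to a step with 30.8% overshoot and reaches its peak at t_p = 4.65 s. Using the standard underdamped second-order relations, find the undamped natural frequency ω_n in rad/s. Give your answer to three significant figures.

The overshoot fixes ζ = −ln(OS)/√(π²+ln²(OS)) = 0.351.
t_p = π/ω_d ⇒ ω_d = 0.676 rad/s; then ω_n = ω_d/√(1−ζ²) = 0.722 rad/s.

ω_n ≈ 0.722 rad/s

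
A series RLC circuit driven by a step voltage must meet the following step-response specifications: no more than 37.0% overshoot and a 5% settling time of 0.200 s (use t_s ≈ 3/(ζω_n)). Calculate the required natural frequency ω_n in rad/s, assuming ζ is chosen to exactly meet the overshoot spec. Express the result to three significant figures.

ζ = −ln(OS)/√(π² + (ln OS)²). With OS = 0.370, ln OS = −0.9943 and ζ = 0.9943/3.295 = 0.302.
Then ω_n = 3/(ζ t_s) = 3/(0.302 × 0.200) = 49.7 rad/s.

ω_n ≈ 49.7 rad/s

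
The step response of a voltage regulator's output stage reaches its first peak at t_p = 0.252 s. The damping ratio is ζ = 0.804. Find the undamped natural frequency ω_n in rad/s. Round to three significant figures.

Peak time t_p = π/ω_d, so ω_d = π/t_p = π/0.252 = 12.5 rad/s.
ω_n = ω_d/√(1−ζ²) = 12.5/√0.354 = 21.0 rad/s.

ω_n ≈ 21.0 rad/s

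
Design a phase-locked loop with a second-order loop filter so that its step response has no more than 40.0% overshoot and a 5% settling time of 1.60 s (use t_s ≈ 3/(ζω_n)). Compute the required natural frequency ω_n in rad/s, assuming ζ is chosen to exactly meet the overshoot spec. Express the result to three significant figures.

ω_n ≈ 6.70 rad/s

From %OS = 100·exp(−πζ/√(1−ζ²)), invert to get ζ = −ln(OS)/√(π² + ln²(OS)) with OS = 0.400.
−ln 0.400 = 0.9163, so ζ = 0.9163/√(π² + 0.8396) = 0.280.
From t_s ≈ 3/(ζω_n): ω_n = 3/(ζ·t_s) = 3/(0.280·1.60) = 6.70 rad/s.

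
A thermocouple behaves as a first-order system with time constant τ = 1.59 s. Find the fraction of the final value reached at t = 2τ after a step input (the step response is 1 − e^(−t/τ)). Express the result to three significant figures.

y(t)/y_∞ = 1 − e^(−t/τ) = 1 − e^(−2) = 1 − e^(−2.00) = 0.865.

y/y_∞ ≈ 0.865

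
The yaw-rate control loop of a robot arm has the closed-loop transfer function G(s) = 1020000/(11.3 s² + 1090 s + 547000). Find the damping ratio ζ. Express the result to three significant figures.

ζ ≈ 0.219

Dividing through by 11.3: denominator becomes s² + 96.46 s + 48410.
So ω_n = √48410 = 220 rad/s and ζ = 96.46/(2·220) = 0.219.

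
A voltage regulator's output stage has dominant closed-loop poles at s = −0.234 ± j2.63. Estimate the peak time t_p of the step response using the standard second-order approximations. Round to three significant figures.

t_p ≈ 1.19 s

t_p = π/ω_d with ω_d = 2.63 (the imaginary part), so t_p = 1.19 s.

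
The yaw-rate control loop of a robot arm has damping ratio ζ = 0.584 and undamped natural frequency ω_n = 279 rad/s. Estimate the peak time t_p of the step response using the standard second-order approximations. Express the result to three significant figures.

The damped frequency is ω_d = ω_n√(1−ζ²) = 279·√(1−0.341) = 226 rad/s.
Peak time t_p = π/ω_d = π/226 = 0.0139 s.

t_p ≈ 0.0139 s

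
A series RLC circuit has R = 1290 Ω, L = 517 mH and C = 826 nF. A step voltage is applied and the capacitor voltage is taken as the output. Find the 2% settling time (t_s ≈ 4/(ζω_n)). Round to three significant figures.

t_s ≈ 0.00321 s

For a series RLC circuit (capacitor voltage as output), ω_n = 1/√(LC) = 1/√(517 mH · 826 nF) = 1530 rad/s.
ζ = (R/2)·√(C/L) = (1290/2)·√(826 nF/517 mH) = 0.815.
t_s ≈ 4/(ζω_n) = 0.00321 s.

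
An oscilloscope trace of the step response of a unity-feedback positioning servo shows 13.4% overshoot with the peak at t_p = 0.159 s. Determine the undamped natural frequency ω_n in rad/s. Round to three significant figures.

ω_n ≈ 23.5 rad/s

The overshoot fixes ζ = −ln(OS)/√(π²+ln²(OS)) = 0.539.
From t_p = π/ω_d, ω_d = π/0.159 = 19.8 rad/s, so ω_n = ω_d/√(1−ζ²) = 23.5 rad/s.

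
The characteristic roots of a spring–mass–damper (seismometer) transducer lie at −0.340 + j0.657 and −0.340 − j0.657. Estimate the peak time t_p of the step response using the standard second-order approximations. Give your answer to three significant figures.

t_p ≈ 4.78 s

t_p = π/ω_d with ω_d = 0.657 (the imaginary part), so t_p = 4.78 s.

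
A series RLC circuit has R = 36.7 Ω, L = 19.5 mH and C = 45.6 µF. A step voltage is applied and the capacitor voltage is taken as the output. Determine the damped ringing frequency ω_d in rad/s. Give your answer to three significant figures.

ω_d ≈ 489 rad/s

For a series RLC circuit (capacitor voltage as output), ω_n = 1/√(LC) = 1/√(19.5 mH · 45.6 µF) = 1060 rad/s.
ζ = (R/2)·√(C/L) = (36.7/2)·√(45.6 µF/19.5 mH) = 0.887.
The damped frequency ω_d = ω_n√(1−ζ²) = 489 rad/s.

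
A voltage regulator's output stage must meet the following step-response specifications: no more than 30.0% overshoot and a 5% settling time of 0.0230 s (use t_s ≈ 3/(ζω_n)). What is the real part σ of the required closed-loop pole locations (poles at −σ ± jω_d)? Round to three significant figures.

σ ≈ 130

The settling-time spec alone fixes σ = ζω_n = 3/t_s = 3/0.0230 = 130.
(Overshoot then fixes ζ = 0.358 and hence ω_d = σ·√(1−ζ²)/ζ = 340 rad/s.)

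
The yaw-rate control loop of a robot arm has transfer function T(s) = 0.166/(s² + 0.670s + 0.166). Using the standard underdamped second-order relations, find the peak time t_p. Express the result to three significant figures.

t_p ≈ 13.5 s

Matching coefficients with s² + 2ζω_n s + ω_n² gives ω_n² = 0.166 ⇒ ω_n = 0.407 rad/s, and ζ = 0.670/(2ω_n) = 0.822.
ω_d = 0.407·√(1 − 0.822²) = 0.232 rad/s. Then t_p = π/ω_d = 13.5 s.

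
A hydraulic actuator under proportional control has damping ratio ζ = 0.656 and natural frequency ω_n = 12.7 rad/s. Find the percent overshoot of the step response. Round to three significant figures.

For an underdamped second-order system, %OS = 100·exp(−πζ/√(1−ζ²)).
πζ/√(1−ζ²) = π·0.656/√(1−0.430) = 2.731, so %OS = 100·e^(−2.731) = 6.52%.

%OS ≈ 6.52%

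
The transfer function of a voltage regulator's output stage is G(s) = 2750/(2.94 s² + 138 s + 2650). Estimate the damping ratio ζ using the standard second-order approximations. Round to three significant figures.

ζ ≈ 0.782

Dividing through by 2.94: denominator becomes s² + 46.94 s + 901.4.
So ω_n = √901.4 = 30.0 rad/s and ζ = 46.94/(2·30.0) = 0.782.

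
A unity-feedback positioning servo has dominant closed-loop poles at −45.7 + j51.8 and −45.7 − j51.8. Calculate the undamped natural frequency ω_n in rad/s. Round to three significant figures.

With σ = 45.7, ω_d = 51.8: ω_n = √(σ²+ω_d²) = 69.1 rad/s, ζ = σ/ω_n = 0.662.

ω_n ≈ 69.1 rad/s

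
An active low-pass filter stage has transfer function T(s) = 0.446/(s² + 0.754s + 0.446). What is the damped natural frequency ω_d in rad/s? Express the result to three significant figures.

ω_d ≈ 0.551 rad/s

Comparing the denominator to s² + 2ζω_n s + ω_n²: ω_n = √0.446 = 0.668 rad/s, and 2ζω_n = 0.754 so ζ = 0.754/(2·0.668) = 0.565.
ω_d = ω_n√(1−ζ²) = 0.551 rad/s.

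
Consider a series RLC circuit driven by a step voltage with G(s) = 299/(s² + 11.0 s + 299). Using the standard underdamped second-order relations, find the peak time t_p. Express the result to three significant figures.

t_p ≈ 0.192 s

ω_n = √299 = 17.3 rad/s; ζ = 11.0/(2·17.3) = 0.318.
ω_d = 17.3·√(1 − 0.318²) = 16.4 rad/s. Then t_p = π/ω_d = 0.192 s.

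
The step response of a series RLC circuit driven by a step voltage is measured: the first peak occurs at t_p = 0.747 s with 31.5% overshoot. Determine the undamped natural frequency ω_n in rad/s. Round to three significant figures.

From the overshoot, ζ = −ln(OS)/√(π²+ln²(OS)) = 0.345.
From t_p = π/ω_d, ω_d = π/0.747 = 4.21 rad/s, so ω_n = ω_d/√(1−ζ²) = 4.48 rad/s.

ω_n ≈ 4.48 rad/s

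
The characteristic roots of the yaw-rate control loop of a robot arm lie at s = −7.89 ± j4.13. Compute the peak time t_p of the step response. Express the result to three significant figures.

t_p = π/ω_d with ω_d = 4.13 (the imaginary part), so t_p = 0.761 s.

t_p ≈ 0.761 s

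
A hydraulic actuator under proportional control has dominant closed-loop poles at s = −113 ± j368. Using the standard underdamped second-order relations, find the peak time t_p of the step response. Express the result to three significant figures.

t_p = π/ω_d with ω_d = 368 (the imaginary part), so t_p = 0.00854 s.

t_p ≈ 0.00854 s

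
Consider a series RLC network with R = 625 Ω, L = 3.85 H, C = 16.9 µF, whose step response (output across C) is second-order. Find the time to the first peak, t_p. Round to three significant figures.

t_p ≈ 0.0335 s

For a series RLC circuit (capacitor voltage as output), ω_n = 1/√(LC) = 1/√(3.85 H · 16.9 µF) = 124 rad/s.
ζ = (R/2)·√(C/L) = (625/2)·√(16.9 µF/3.85 H) = 0.655.
ω_d = 124·√(1 − 0.655²) = 93.7 rad/s. t_p = π/ω_d = 0.0335 s.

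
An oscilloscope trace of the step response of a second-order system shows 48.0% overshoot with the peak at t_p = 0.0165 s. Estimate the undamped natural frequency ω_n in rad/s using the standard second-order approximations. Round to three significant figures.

From the overshoot, ζ = −ln(OS)/√(π²+ln²(OS)) = 0.228.
From t_p = π/ω_d, ω_d = π/0.0165 = 190 rad/s, so ω_n = ω_d/√(1−ζ²) = 196 rad/s.

ω_n ≈ 196 rad/s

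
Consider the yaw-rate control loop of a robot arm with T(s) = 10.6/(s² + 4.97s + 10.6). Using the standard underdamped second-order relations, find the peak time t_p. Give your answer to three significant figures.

ω_n = √10.6 = 3.26 rad/s; ζ = 4.97/(2·3.26) = 0.763.
The damped frequency ω_d = ω_n√(1−ζ²) = 2.10 rad/s. Then t_p = π/ω_d = 1.49 s.

t_p ≈ 1.49 s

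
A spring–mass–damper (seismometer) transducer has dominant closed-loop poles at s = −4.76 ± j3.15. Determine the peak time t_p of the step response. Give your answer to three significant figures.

t_p = π/ω_d with ω_d = 3.15 (the imaginary part), so t_p = 0.997 s.

t_p ≈ 0.997 s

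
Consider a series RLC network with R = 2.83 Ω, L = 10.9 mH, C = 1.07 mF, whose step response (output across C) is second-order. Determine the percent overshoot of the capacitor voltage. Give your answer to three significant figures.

For a series RLC circuit (capacitor voltage as output), ω_n = 1/√(LC) = 1/√(10.9 mH · 1.07 mF) = 293 rad/s.
ζ = (R/2)·√(C/L) = (2.83/2)·√(1.07 mF/10.9 mH) = 0.443.
Overshoot: exp(−π·0.443/√(1−0.443²)) = 0.211, i.e. 21.1%.

%OS ≈ 21.1%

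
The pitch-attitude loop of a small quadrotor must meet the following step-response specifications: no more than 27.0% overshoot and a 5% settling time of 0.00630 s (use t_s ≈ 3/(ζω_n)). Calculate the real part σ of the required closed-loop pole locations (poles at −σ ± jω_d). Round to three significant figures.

σ ≈ 476

The settling-time spec alone fixes σ = ζω_n = 3/t_s = 3/0.00630 = 476.
(Overshoot then fixes ζ = 0.385 and hence ω_d = σ·√(1−ζ²)/ζ = 1140 rad/s.)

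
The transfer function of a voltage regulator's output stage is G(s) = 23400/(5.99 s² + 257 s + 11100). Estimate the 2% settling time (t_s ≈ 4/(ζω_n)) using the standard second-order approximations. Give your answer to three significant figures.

t_s ≈ 0.186 s

Dividing through by 5.99: denominator becomes s² + 42.90 s + 1853.
So ω_n = √1853 = 43.0 rad/s and ζ = 42.90/(2·43.0) = 0.498.
t_s ≈ 4/(ζω_n) = 0.186 s.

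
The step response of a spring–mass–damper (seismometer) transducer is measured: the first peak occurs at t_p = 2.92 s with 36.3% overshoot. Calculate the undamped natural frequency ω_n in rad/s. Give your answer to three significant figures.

ω_n ≈ 1.13 rad/s

The overshoot fixes ζ = −ln(OS)/√(π²+ln²(OS)) = 0.307.
t_p = π/ω_d ⇒ ω_d = 1.08 rad/s; then ω_n = ω_d/√(1−ζ²) = 1.13 rad/s.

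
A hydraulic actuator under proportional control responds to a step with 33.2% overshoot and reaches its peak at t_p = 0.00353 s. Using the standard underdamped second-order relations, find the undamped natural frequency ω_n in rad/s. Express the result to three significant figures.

From the overshoot, ζ = −ln(OS)/√(π²+ln²(OS)) = 0.331.
From t_p = π/ω_d, ω_d = π/0.00353 = 890 rad/s, so ω_n = ω_d/√(1−ζ²) = 943 rad/s.

ω_n ≈ 943 rad/s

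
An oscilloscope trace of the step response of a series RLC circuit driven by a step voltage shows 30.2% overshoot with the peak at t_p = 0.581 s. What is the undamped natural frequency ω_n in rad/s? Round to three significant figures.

ω_n ≈ 5.79 rad/s

ζ from %OS: ζ = |ln 0.302|/√(π²+ln²0.302) = 0.356.
From t_p = π/ω_d, ω_d = π/0.581 = 5.41 rad/s, so ω_n = ω_d/√(1−ζ²) = 5.79 rad/s.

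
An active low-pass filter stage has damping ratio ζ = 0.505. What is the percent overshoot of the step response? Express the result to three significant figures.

%OS ≈ 15.9%

For an underdamped second-order system, %OS = 100·exp(−πζ/√(1−ζ²)).
πζ/√(1−ζ²) = π·0.505/√(1−0.255) = 1.838, so %OS = 100·e^(−1.838) = 15.9%.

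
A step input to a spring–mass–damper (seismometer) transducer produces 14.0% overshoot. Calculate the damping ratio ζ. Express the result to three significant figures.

ζ ≈ 0.531

From %OS = 100·exp(−πζ/√(1−ζ²)), invert to get ζ = −ln(OS)/√(π² + ln²(OS)) with OS = 0.140.
−ln 0.140 = 1.966, so ζ = 1.966/√(π² + 3.866) = 0.531.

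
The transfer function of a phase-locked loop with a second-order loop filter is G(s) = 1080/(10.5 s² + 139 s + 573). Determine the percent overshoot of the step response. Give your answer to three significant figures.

%OS ≈ 0.177%

Dividing through by 10.5: denominator becomes s² + 13.24 s + 54.57.
So ω_n = √54.57 = 7.39 rad/s and ζ = 13.24/(2·7.39) = 0.896.
%OS = 100·exp(−πζ/√(1−ζ²)) = 0.177%.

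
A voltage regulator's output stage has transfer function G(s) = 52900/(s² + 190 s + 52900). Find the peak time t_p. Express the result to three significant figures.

t_p ≈ 0.0150 s

Matching coefficients with s² + 2ζω_n s + ω_n² gives ω_n² = 52900 ⇒ ω_n = 230 rad/s, and ζ = 190/(2ω_n) = 0.413.
ω_d = 230·√(1 − 0.413²) = 209 rad/s. Then t_p = π/ω_d = 0.0150 s.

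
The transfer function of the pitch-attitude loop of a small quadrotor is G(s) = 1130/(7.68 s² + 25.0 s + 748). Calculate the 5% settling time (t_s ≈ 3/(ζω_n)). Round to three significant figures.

t_s ≈ 1.84 s

Dividing through by 7.68: denominator becomes s² + 3.255 s + 97.40.
So ω_n = √97.40 = 9.87 rad/s and ζ = 3.255/(2·9.87) = 0.165.
t_s ≈ 3/(ζω_n) = 1.84 s.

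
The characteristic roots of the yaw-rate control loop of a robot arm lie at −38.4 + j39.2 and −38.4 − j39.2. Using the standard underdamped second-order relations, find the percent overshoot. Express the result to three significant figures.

%OS ≈ 4.61%

With σ = 38.4, ω_d = 39.2: ω_n = √(σ²+ω_d²) = 54.9 rad/s, ζ = σ/ω_n = 0.700.
%OS = 100 e^{−πζ/√(1−ζ²)} with ζ = 0.700 gives 4.61%.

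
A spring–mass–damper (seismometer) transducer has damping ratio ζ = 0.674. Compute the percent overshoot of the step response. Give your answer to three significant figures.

For an underdamped second-order system, %OS = 100·exp(−πζ/√(1−ζ²)).
πζ/√(1−ζ²) = π·0.674/√(1−0.454) = 2.866, so %OS = 100·e^(−2.866) = 5.69%.

%OS ≈ 5.69%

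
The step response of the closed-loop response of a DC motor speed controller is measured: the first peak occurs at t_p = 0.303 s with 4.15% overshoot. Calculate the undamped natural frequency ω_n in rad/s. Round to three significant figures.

The overshoot fixes ζ = −ln(OS)/√(π²+ln²(OS)) = 0.712.
t_p = π/ω_d ⇒ ω_d = 10.4 rad/s; then ω_n = ω_d/√(1−ζ²) = 14.8 rad/s.

ω_n ≈ 14.8 rad/s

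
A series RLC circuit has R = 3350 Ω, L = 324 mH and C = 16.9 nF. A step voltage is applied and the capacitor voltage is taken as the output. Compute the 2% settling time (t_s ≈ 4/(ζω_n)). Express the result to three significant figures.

t_s ≈ 0.000774 s

For a series RLC circuit (capacitor voltage as output), ω_n = 1/√(LC) = 1/√(324 mH · 16.9 nF) = 13500 rad/s.
ζ = (R/2)·√(C/L) = (3350/2)·√(16.9 nF/324 mH) = 0.383.
t_s ≈ 4/(ζω_n) = 0.000774 s.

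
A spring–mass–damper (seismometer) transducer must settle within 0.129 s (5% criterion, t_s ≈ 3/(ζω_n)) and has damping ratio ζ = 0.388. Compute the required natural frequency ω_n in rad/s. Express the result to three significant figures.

Rearranging t_s ≈ 3/(ζω_n) gives ω_n = 3/(ζ·t_s) = 3/(0.388 × 0.129) = 59.9 rad/s.

ω_n ≈ 59.9 rad/s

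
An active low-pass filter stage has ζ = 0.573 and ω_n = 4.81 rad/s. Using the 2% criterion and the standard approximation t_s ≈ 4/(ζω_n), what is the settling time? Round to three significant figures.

t_s ≈ 4/(ζω_n) = 4/(0.573 × 4.81) = 1.45 s.

t_s ≈ 1.45 s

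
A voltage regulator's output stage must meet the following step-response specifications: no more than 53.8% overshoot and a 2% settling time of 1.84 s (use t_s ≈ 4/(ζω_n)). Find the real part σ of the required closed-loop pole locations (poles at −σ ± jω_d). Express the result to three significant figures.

The settling-time spec alone fixes σ = ζω_n = 4/t_s = 4/1.84 = 2.17.
(Overshoot then fixes ζ = 0.194 and hence ω_d = σ·√(1−ζ²)/ζ = 11.0 rad/s.)

σ ≈ 2.17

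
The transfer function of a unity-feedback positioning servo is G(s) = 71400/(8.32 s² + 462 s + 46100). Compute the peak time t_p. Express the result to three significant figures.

t_p ≈ 0.0455 s

Dividing through by 8.32: denominator becomes s² + 55.53 s + 5541.
So ω_n = √5541 = 74.4 rad/s and ζ = 55.53/(2·74.4) = 0.373.
The damped frequency ω_d = ω_n√(1−ζ²) = 69.1 rad/s. t_p = π/ω_d = 0.0455 s.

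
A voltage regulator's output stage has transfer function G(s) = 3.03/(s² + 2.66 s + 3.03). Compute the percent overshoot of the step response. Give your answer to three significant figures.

%OS ≈ 2.42%

Comparing the denominator to s² + 2ζω_n s + ω_n²: ω_n = √3.03 = 1.74 rad/s, and 2ζω_n = 2.66 so ζ = 2.66/(2·1.74) = 0.764.
%OS = 100 e^{−πζ/√(1−ζ²)} with ζ = 0.764 gives 2.42%.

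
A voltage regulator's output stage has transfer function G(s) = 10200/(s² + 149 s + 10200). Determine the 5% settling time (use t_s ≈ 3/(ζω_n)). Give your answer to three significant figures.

Matching coefficients with s² + 2ζω_n s + ω_n² gives ω_n² = 10200 ⇒ ω_n = 101 rad/s, and ζ = 149/(2ω_n) = 0.738.
t_s ≈ 3/(ζω_n) = 3/(0.738·101) = 0.0403 s.

t_s ≈ 0.0403 s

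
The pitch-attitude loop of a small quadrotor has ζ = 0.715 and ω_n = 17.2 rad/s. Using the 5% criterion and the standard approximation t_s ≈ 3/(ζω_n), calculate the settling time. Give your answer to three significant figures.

t_s ≈ 3/(ζω_n) = 3/(0.715 × 17.2) = 0.244 s.

t_s ≈ 0.244 s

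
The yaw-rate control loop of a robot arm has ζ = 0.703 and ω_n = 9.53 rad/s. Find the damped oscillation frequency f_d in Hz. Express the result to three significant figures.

ω_d = ω_n√(1−ζ²) = 9.53·√0.506 = 6.78 rad/s.
f_d = ω_d/(2π) = 1.08 Hz.

f_d ≈ 1.08 Hz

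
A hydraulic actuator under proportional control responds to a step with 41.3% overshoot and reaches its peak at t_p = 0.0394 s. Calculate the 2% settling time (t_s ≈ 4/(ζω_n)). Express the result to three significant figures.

The overshoot fixes ζ = −ln(OS)/√(π²+ln²(OS)) = 0.271.
t_p = π/ω_d ⇒ ω_d = 79.7 rad/s; then ω_n = ω_d/√(1−ζ²) = 82.8 rad/s.
t_s ≈ 4/(ζω_n) = 4/(0.271·82.8) = 0.178 s.

t_s ≈ 0.178 s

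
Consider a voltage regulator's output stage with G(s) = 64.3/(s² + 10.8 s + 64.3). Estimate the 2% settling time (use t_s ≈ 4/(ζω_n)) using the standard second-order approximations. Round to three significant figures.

Comparing the denominator to s² + 2ζω_n s + ω_n²: ω_n = √64.3 = 8.02 rad/s, and 2ζω_n = 10.8 so ζ = 10.8/(2·8.02) = 0.673.
t_s ≈ 4/(ζω_n) = 4/(0.673·8.02) = 0.741 s.

t_s ≈ 0.741 s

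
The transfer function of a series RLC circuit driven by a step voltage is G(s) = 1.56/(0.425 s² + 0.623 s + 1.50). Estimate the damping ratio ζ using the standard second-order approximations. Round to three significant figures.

ζ ≈ 0.390

Dividing through by 0.425: denominator becomes s² + 1.466 s + 3.529.
So ω_n = √3.529 = 1.88 rad/s and ζ = 1.466/(2·1.88) = 0.390.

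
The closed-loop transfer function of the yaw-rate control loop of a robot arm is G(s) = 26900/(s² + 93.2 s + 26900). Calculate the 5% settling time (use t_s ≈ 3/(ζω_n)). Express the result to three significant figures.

t_s ≈ 0.0644 s

ω_n = √26900 = 164 rad/s; ζ = 93.2/(2·164) = 0.284.
t_s ≈ 3/(ζω_n) = 3/(0.284·164) = 0.0644 s.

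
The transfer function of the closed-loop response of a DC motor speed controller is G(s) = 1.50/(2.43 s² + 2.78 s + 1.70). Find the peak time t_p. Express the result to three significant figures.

Dividing through by 2.43: denominator becomes s² + 1.144 s + 0.6996.
So ω_n = √0.6996 = 0.836 rad/s and ζ = 1.144/(2·0.836) = 0.684.
ω_d = ω_n√(1−ζ²) = 0.610 rad/s. t_p = π/ω_d = 5.15 s.

t_p ≈ 5.15 s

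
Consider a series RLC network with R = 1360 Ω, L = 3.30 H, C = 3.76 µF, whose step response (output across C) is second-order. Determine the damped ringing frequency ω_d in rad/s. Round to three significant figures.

ω_d ≈ 195 rad/s

For a series RLC circuit (capacitor voltage as output), ω_n = 1/√(LC) = 1/√(3.30 H · 3.76 µF) = 284 rad/s.
ζ = (R/2)·√(C/L) = (1360/2)·√(3.76 µF/3.30 H) = 0.726.
ω_d = 284·√(1 − 0.726²) = 195 rad/s.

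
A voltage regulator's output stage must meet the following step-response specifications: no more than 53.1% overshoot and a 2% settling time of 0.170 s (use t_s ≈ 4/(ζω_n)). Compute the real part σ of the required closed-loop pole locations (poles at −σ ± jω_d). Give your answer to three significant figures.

σ ≈ 23.5

The settling-time spec alone fixes σ = ζω_n = 4/t_s = 4/0.170 = 23.5.
(Overshoot then fixes ζ = 0.198 and hence ω_d = σ·√(1−ζ²)/ζ = 117 rad/s.)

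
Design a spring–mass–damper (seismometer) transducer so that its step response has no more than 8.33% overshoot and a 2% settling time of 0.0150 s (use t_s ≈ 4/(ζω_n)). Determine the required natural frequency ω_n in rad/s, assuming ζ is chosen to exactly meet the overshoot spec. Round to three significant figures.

Inverting the overshoot relation: ζ = |ln 0.0833|/√(π² + ln²0.0833) = 0.620.
Then ω_n = 4/(ζ t_s) = 4/(0.620 × 0.0150) = 430 rad/s.

ω_n ≈ 430 rad/s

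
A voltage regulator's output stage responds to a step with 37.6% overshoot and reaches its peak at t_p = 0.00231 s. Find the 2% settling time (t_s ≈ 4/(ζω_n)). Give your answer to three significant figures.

t_s ≈ 0.00945 s

ζ from %OS: ζ = |ln 0.376|/√(π²+ln²0.376) = 0.297.
t_p = π/ω_d ⇒ ω_d = 1360 rad/s; then ω_n = ω_d/√(1−ζ²) = 1420 rad/s.
t_s ≈ 4/(ζω_n) = 4/(0.297·1420) = 0.00945 s.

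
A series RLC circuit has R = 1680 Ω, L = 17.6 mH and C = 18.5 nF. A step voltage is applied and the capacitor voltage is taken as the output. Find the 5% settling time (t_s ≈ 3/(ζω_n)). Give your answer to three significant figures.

For a series RLC circuit (capacitor voltage as output), ω_n = 1/√(LC) = 1/√(17.6 mH · 18.5 nF) = 55400 rad/s.
ζ = (R/2)·√(C/L) = (1680/2)·√(18.5 nF/17.6 mH) = 0.861.
t_s ≈ 3/(ζω_n) = 0.0000629 s.

t_s ≈ 0.0000629 s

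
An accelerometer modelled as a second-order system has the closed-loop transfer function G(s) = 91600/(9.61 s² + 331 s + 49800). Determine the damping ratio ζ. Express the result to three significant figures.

ζ ≈ 0.239

Dividing through by 9.61: denominator becomes s² + 34.44 s + 5182.
So ω_n = √5182 = 72.0 rad/s and ζ = 34.44/(2·72.0) = 0.239.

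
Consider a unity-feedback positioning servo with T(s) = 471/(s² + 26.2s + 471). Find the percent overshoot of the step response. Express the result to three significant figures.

Matching coefficients with s² + 2ζω_n s + ω_n² gives ω_n² = 471 ⇒ ω_n = 21.7 rad/s, and ζ = 26.2/(2ω_n) = 0.604.
%OS = 100·exp(−πζ/√(1−ζ²)) = 9.27%.

%OS ≈ 9.27%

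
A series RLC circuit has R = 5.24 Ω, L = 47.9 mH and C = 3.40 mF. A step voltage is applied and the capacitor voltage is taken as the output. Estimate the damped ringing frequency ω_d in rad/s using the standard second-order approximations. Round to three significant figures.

ω_d ≈ 56.1 rad/s

For a series RLC circuit (capacitor voltage as output), ω_n = 1/√(LC) = 1/√(47.9 mH · 3.40 mF) = 78.4 rad/s.
ζ = (R/2)·√(C/L) = (5.24/2)·√(3.40 mF/47.9 mH) = 0.698.
ω_d = ω_n√(1−ζ²) = 56.1 rad/s.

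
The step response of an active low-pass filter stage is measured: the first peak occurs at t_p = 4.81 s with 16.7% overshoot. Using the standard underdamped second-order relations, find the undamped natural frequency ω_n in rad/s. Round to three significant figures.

ζ from %OS: ζ = |ln 0.167|/√(π²+ln²0.167) = 0.495.
From t_p = π/ω_d, ω_d = π/4.81 = 0.653 rad/s, so ω_n = ω_d/√(1−ζ²) = 0.752 rad/s.

ω_n ≈ 0.752 rad/s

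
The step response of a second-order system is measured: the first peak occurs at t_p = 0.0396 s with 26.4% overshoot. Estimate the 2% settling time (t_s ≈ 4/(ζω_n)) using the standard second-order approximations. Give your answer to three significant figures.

t_s ≈ 0.119 s

The overshoot fixes ζ = −ln(OS)/√(π²+ln²(OS)) = 0.390.
From t_p = π/ω_d, ω_d = π/0.0396 = 79.3 rad/s, so ω_n = ω_d/√(1−ζ²) = 86.2 rad/s.
t_s ≈ 4/(ζω_n) = 4/(0.390·86.2) = 0.119 s.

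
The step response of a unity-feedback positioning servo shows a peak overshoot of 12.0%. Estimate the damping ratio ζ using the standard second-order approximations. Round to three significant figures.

ζ ≈ 0.559

From %OS = 100·exp(−πζ/√(1−ζ²)), invert to get ζ = −ln(OS)/√(π² + ln²(OS)) with OS = 0.120.
−ln 0.120 = 2.120, so ζ = 2.120/√(π² + 4.496) = 0.559.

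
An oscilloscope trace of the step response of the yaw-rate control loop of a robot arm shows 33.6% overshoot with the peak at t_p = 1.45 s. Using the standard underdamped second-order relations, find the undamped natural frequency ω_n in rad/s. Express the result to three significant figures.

From the overshoot, ζ = −ln(OS)/√(π²+ln²(OS)) = 0.328.
From t_p = π/ω_d, ω_d = π/1.45 = 2.17 rad/s, so ω_n = ω_d/√(1−ζ²) = 2.29 rad/s.

ω_n ≈ 2.29 rad/s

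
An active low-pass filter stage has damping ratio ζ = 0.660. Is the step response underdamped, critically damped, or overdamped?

Since ζ = 0.660 < 1, the system is underdamped.

underdamped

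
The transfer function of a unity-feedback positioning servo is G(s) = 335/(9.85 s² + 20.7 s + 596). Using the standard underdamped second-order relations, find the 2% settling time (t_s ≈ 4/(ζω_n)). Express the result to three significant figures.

t_s ≈ 3.81 s

Dividing through by 9.85: denominator becomes s² + 2.102 s + 60.51.
So ω_n = √60.51 = 7.78 rad/s and ζ = 2.102/(2·7.78) = 0.135.
t_s ≈ 4/(ζω_n) = 3.81 s.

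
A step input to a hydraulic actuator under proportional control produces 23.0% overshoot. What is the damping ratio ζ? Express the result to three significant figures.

ζ ≈ 0.424

ζ = −ln(OS)/√(π² + (ln OS)²). With OS = 0.230, ln OS = −1.470 and ζ = 1.470/3.468 = 0.424.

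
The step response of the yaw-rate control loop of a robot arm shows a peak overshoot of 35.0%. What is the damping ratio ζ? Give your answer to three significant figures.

ζ = −ln(OS)/√(π² + (ln OS)²). With OS = 0.350, ln OS = −1.050 and ζ = 1.050/3.312 = 0.317.

ζ ≈ 0.317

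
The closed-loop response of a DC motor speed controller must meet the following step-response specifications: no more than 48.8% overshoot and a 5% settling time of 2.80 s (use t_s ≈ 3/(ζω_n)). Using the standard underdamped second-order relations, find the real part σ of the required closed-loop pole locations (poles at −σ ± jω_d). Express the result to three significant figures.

The settling-time spec alone fixes σ = ζω_n = 3/t_s = 3/2.80 = 1.07.
(Overshoot then fixes ζ = 0.223 and hence ω_d = σ·√(1−ζ²)/ζ = 4.69 rad/s.)

σ ≈ 1.07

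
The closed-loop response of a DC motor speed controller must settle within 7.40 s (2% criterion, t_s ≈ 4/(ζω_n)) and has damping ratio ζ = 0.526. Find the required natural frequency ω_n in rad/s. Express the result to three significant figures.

ω_n ≈ 1.03 rad/s

Rearranging t_s ≈ 4/(ζω_n) gives ω_n = 4/(ζ·t_s) = 4/(0.526 × 7.40) = 1.03 rad/s.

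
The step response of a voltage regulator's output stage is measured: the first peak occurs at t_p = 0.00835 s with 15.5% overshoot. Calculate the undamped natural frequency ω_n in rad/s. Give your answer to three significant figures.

ω_n ≈ 438 rad/s

ζ from %OS: ζ = |ln 0.155|/√(π²+ln²0.155) = 0.510.
From t_p = π/ω_d, ω_d = π/0.00835 = 376 rad/s, so ω_n = ω_d/√(1−ζ²) = 438 rad/s.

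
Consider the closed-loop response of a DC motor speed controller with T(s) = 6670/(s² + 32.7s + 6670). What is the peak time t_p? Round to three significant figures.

t_p ≈ 0.0393 s

ω_n = √6670 = 81.7 rad/s; ζ = 32.7/(2·81.7) = 0.200.
The damped frequency ω_d = ω_n√(1−ζ²) = 80.0 rad/s. Then t_p = π/ω_d = 0.0393 s.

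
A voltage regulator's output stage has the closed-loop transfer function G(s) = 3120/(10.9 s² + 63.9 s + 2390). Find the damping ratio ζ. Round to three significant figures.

Dividing through by 10.9: denominator becomes s² + 5.862 s + 219.3.
So ω_n = √219.3 = 14.8 rad/s and ζ = 5.862/(2·14.8) = 0.198.

ζ ≈ 0.198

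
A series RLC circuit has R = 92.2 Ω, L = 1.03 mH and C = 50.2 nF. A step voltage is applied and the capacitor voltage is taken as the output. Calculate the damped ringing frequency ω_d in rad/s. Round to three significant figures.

For a series RLC circuit (capacitor voltage as output), ω_n = 1/√(LC) = 1/√(1.03 mH · 50.2 nF) = 139000 rad/s.
ζ = (R/2)·√(C/L) = (92.2/2)·√(50.2 nF/1.03 mH) = 0.322.
ω_d = 139000·√(1 − 0.322²) = 132000 rad/s.

ω_d ≈ 132000 rad/s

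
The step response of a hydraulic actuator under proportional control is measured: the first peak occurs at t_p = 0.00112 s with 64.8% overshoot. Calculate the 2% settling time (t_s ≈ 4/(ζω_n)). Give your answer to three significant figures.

t_s ≈ 0.0103 s

The overshoot fixes ζ = −ln(OS)/√(π²+ln²(OS)) = 0.137.
From t_p = π/ω_d, ω_d = π/0.00112 = 2800 rad/s, so ω_n = ω_d/√(1−ζ²) = 2830 rad/s.
t_s ≈ 4/(ζω_n) = 4/(0.137·2830) = 0.0103 s.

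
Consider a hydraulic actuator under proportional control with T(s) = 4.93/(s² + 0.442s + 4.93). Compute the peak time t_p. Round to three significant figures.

Matching coefficients with s² + 2ζω_n s + ω_n² gives ω_n² = 4.93 ⇒ ω_n = 2.22 rad/s, and ζ = 0.442/(2ω_n) = 0.0995.
ω_d = ω_n√(1−ζ²) = 2.21 rad/s. Then t_p = π/ω_d = 1.42 s.

t_p ≈ 1.42 s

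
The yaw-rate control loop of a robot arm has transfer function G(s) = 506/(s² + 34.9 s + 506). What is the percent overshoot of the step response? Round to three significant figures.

Matching coefficients with s² + 2ζω_n s + ω_n² gives ω_n² = 506 ⇒ ω_n = 22.5 rad/s, and ζ = 34.9/(2ω_n) = 0.776.
Overshoot: exp(−π·0.776/√(1−0.776²)) = 0.0210, i.e. 2.10%.

%OS ≈ 2.10%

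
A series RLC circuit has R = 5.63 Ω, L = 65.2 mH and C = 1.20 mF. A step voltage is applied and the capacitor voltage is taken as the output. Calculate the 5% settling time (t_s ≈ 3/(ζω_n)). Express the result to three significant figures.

For a series RLC circuit (capacitor voltage as output), ω_n = 1/√(LC) = 1/√(65.2 mH · 1.20 mF) = 113 rad/s.
ζ = (R/2)·√(C/L) = (5.63/2)·√(1.20 mF/65.2 mH) = 0.382.
t_s ≈ 3/(ζω_n) = 0.0695 s.

t_s ≈ 0.0695 s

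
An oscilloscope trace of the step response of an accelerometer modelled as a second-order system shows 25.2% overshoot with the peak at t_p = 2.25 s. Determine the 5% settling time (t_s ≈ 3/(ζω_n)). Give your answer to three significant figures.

t_s ≈ 4.90 s

From the overshoot, ζ = −ln(OS)/√(π²+ln²(OS)) = 0.402.
t_p = π/ω_d ⇒ ω_d = 1.40 rad/s; then ω_n = ω_d/√(1−ζ²) = 1.52 rad/s.
t_s ≈ 3/(ζω_n) = 3/(0.402·1.52) = 4.90 s.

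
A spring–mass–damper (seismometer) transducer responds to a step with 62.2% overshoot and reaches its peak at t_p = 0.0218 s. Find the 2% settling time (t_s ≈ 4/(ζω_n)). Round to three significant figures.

From the overshoot, ζ = −ln(OS)/√(π²+ln²(OS)) = 0.149.
t_p = π/ω_d ⇒ ω_d = 144 rad/s; then ω_n = ω_d/√(1−ζ²) = 146 rad/s.
t_s ≈ 4/(ζω_n) = 4/(0.149·146) = 0.184 s.

t_s ≈ 0.184 s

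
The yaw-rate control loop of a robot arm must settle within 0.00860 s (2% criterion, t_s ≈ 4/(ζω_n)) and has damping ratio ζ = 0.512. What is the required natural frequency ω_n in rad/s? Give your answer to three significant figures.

Rearranging t_s ≈ 4/(ζω_n) gives ω_n = 4/(ζ·t_s) = 4/(0.512 × 0.00860) = 908 rad/s.

ω_n ≈ 908 rad/s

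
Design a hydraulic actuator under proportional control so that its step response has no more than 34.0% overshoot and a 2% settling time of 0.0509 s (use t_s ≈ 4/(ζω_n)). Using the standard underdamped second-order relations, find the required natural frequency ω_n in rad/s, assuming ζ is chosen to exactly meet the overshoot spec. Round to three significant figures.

ζ = −ln(OS)/√(π² + (ln OS)²). With OS = 0.340, ln OS = −1.079 and ζ = 1.079/3.322 = 0.325.
Then ω_n = 4/(ζ t_s) = 4/(0.325 × 0.0509) = 242 rad/s.

ω_n ≈ 242 rad/s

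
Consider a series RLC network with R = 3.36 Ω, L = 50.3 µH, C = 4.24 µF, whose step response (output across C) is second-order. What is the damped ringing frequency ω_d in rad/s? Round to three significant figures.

ω_d ≈ 59800 rad/s

For a series RLC circuit (capacitor voltage as output), ω_n = 1/√(LC) = 1/√(50.3 µH · 4.24 µF) = 68500 rad/s.
ζ = (R/2)·√(C/L) = (3.36/2)·√(4.24 µF/50.3 µH) = 0.488.
ω_d = 68500·√(1 − 0.488²) = 59800 rad/s.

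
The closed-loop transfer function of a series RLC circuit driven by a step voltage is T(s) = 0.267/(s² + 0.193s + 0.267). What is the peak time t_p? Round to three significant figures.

Matching coefficients with s² + 2ζω_n s + ω_n² gives ω_n² = 0.267 ⇒ ω_n = 0.517 rad/s, and ζ = 0.193/(2ω_n) = 0.187.
The damped frequency ω_d = ω_n√(1−ζ²) = 0.508 rad/s. Then t_p = π/ω_d = 6.19 s.

t_p ≈ 6.19 s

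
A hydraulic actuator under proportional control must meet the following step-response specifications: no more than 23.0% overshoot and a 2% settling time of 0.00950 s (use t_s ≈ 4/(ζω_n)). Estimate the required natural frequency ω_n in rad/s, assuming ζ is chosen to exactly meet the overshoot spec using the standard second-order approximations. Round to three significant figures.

From %OS = 100·exp(−πζ/√(1−ζ²)), invert to get ζ = −ln(OS)/√(π² + ln²(OS)) with OS = 0.230.
−ln 0.230 = 1.470, so ζ = 1.470/√(π² + 2.160) = 0.424.
Then ω_n = 4/(ζ t_s) = 4/(0.424 × 0.00950) = 994 rad/s.

ω_n ≈ 994 rad/s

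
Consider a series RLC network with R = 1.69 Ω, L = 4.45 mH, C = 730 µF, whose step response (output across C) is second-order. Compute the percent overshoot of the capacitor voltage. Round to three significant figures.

%OS ≈ 31.8%

For a series RLC circuit (capacitor voltage as output), ω_n = 1/√(LC) = 1/√(4.45 mH · 730 µF) = 555 rad/s.
ζ = (R/2)·√(C/L) = (1.69/2)·√(730 µF/4.45 mH) = 0.342.
%OS = 100 e^{−πζ/√(1−ζ²)} with ζ = 0.342 gives 31.8%.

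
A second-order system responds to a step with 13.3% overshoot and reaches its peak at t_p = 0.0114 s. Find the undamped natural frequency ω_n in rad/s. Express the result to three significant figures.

ω_n ≈ 328 rad/s

From the overshoot, ζ = −ln(OS)/√(π²+ln²(OS)) = 0.540.
t_p = π/ω_d ⇒ ω_d = 276 rad/s; then ω_n = ω_d/√(1−ζ²) = 328 rad/s.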